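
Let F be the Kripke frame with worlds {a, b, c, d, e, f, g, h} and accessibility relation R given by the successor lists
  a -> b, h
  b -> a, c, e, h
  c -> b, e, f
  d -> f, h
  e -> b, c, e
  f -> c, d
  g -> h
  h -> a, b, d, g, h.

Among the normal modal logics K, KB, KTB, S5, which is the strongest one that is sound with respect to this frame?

Symmetric (axiom B): yes — every pair in R has its reverse in R.
Reflexive (axiom T): no — a is not related to itself.
Euclidean (axiom 5): no — b R a and b R c, but not a R c.
So F validates K, KB; KTB would additionally require R to be reflexive. The strongest is KB.

KB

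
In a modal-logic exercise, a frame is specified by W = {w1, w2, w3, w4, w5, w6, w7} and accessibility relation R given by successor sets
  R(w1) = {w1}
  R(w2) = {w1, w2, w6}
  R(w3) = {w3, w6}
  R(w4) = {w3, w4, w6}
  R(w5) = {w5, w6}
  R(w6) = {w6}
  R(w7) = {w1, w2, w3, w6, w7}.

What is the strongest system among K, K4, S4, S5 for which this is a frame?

S4

Transitive (axiom 4): yes — every two-step R-path is closed by a direct edge.
Reflexive (axiom T): yes — every world is R-related to itself.
Euclidean (axiom 5): no — w2 R w1 and w2 R w6, but not w1 R w6.
So F validates K, K4, S4; S5 would additionally require R to be Euclidean. The strongest is S4.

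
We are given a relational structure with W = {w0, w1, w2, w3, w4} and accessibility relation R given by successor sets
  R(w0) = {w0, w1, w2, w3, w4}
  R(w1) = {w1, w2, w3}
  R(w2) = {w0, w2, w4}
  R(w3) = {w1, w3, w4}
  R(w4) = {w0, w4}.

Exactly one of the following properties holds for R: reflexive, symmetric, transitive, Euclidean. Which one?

reflexive

Reflexive: yes — every world is R-related to itself.
Symmetric: no — w0 R w1 but not w1 R w0.
Transitive: no — w1 R w2 and w2 R w0, but not w1 R w0.
Euclidean: no — w0 R w1 and w0 R w4, but not w1 R w4.
Only reflexive holds.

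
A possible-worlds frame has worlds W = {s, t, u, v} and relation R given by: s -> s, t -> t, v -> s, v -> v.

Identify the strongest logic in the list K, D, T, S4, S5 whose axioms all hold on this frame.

K

Serial (axiom D): no — u has no R-successor.
Reflexive (axiom T): no — u is not related to itself.
Transitive (axiom 4): yes — every two-step R-path is closed by a direct edge.
Euclidean (axiom 5): no — v R s and v R v, but not s R v.
So F validates K; D would additionally require R to be serial. The strongest is K.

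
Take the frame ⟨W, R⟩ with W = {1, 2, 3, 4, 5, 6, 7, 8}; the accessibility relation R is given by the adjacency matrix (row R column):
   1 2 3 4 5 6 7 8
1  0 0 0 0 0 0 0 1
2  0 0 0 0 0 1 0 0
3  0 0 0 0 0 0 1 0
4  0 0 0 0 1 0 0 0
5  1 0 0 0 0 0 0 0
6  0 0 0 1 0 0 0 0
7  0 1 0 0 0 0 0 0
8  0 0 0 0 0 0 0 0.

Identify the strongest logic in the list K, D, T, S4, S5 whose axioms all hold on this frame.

K

Serial (axiom D): no — 8 has no R-successor.
Reflexive (axiom T): no — 1 is not related to itself.
Transitive (axiom 4): no — 2 R 6 and 6 R 4, but not 2 R 4.
Euclidean (axiom 5): no — 1 R 8 and 1 R 8, but not 8 R 8.
So F validates K; D would additionally require R to be serial. The strongest is K.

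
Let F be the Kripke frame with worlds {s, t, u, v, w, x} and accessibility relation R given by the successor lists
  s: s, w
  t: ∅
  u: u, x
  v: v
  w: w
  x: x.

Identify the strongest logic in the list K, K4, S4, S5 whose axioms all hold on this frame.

K4

Transitive (axiom 4): yes — every two-step R-path is closed by a direct edge.
Reflexive (axiom T): no — t is not related to itself.
Euclidean (axiom 5): no — s R w and s R s, but not w R s.
So F validates K, K4; S4 would additionally require R to be reflexive. The strongest is K4.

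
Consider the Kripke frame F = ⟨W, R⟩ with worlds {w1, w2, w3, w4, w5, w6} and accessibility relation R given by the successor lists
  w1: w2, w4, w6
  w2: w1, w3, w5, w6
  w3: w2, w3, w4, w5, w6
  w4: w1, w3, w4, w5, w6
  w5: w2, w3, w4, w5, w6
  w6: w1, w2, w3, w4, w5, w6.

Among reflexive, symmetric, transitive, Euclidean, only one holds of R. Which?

symmetric

Reflexive: no — w1 is not related to itself.
Symmetric: yes — every pair in R has its reverse in R.
Transitive: no — w1 R w2 and w2 R w3, but not w1 R w3.
Euclidean: no — w1 R w2 and w1 R w4, but not w2 R w4.
Only symmetric holds.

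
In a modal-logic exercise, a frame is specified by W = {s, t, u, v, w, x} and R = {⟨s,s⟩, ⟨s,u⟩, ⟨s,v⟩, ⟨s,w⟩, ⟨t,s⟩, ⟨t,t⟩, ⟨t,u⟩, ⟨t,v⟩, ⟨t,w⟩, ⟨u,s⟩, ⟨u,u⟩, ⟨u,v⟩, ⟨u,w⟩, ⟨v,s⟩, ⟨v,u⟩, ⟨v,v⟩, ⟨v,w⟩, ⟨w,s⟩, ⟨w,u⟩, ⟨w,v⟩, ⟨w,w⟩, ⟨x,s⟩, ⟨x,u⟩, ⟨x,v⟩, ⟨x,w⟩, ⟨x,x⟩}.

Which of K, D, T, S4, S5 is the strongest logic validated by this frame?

Serial (axiom D): yes — every world has a successor (e.g. s R s).
Reflexive (axiom T): yes — every world is R-related to itself.
Transitive (axiom 4): yes — every two-step R-path is closed by a direct edge.
Euclidean (axiom 5): no — t R s and t R t, but not s R t.
So F validates K, D, T, S4; S5 would additionally require R to be Euclidean. The strongest is S4.

S4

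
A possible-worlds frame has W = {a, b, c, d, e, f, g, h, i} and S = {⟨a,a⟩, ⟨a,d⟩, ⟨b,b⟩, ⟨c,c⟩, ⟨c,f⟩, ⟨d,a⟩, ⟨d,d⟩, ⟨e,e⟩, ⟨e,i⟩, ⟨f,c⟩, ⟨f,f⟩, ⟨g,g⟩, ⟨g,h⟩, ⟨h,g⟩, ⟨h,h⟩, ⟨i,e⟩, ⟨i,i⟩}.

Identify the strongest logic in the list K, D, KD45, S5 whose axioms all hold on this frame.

Serial (axiom D): yes — every world has a successor (e.g. a S a).
Euclidean (axiom 5): yes — any two successors of a common world are S-related.
Transitive (axiom 4): yes — every two-step S-path is closed by a direct edge.
Reflexive (axiom T): yes — every world is S-related to itself.
So F validates K, D, KD45, S5. The strongest is S5.

S5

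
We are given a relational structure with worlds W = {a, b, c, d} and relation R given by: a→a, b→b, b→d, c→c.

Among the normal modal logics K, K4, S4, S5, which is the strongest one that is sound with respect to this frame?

K4

Transitive (axiom 4): yes — every two-step R-path is closed by a direct edge.
Reflexive (axiom T): no — d is not related to itself.
Euclidean (axiom 5): no — b R d and b R b, but not d R b.
So F validates K, K4; S4 would additionally require R to be reflexive. The strongest is K4.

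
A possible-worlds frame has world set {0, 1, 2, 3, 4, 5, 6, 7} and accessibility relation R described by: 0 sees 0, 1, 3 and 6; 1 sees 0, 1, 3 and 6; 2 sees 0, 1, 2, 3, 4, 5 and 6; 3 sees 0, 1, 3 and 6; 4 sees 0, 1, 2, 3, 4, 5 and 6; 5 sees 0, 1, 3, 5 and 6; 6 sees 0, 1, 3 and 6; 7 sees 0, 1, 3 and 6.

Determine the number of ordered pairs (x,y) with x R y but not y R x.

Enumerating: (2,0), (2,1), (2,3), (2,5), (2,6), (4,0), (4,1), (4,3), (4,5), (4,6), (5,0), (5,1), (5,3), (5,6), (7,0), (7,1), (7,3), (7,6).

18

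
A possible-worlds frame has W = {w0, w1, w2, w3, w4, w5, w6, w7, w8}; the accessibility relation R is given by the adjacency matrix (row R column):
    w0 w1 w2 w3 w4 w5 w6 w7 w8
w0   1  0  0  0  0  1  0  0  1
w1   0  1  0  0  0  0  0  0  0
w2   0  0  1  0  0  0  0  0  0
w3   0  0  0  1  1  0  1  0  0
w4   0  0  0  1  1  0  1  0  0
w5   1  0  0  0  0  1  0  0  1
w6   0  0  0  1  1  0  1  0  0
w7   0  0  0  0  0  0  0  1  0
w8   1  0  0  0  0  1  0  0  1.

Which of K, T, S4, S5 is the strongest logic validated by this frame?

S5

Reflexive (axiom T): yes — every world is R-related to itself.
Transitive (axiom 4): yes — every two-step R-path is closed by a direct edge.
Euclidean (axiom 5): yes — any two successors of a common world are R-related.
So F validates K, T, S4, S5. The strongest is S5.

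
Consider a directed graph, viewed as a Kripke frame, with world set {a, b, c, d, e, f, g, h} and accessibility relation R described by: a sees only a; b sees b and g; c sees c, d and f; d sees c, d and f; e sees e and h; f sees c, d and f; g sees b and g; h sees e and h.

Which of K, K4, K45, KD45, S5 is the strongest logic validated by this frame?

S5

Transitive (axiom 4): yes — every two-step R-path is closed by a direct edge.
Euclidean (axiom 5): yes — any two successors of a common world are R-related.
Serial (axiom D): yes — every world has a successor (e.g. a R a).
Reflexive (axiom T): yes — every world is R-related to itself.
So F validates K, K4, K45, KD45, S5. The strongest is S5.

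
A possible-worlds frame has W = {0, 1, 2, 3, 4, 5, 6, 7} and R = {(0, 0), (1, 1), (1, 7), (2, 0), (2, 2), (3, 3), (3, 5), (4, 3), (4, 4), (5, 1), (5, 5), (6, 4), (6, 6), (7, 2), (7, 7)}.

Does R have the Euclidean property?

Euclidean: no — 1 R 7 and 1 R 1, but not 7 R 1.

No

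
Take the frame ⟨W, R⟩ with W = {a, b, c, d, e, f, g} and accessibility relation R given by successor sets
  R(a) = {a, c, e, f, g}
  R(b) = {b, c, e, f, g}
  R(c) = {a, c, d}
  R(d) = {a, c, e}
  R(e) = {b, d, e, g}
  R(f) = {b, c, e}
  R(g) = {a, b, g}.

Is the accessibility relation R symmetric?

Symmetric: no — a R e but not e R a.

No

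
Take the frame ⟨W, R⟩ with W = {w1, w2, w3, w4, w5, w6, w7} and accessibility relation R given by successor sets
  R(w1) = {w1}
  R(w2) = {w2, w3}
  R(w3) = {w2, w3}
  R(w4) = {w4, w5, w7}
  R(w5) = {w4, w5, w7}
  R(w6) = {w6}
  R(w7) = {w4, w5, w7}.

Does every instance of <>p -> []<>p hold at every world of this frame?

Yes

The schema 5 characterises exactly the Euclidean frames.
Euclidean: yes — any two successors of a common world are R-related.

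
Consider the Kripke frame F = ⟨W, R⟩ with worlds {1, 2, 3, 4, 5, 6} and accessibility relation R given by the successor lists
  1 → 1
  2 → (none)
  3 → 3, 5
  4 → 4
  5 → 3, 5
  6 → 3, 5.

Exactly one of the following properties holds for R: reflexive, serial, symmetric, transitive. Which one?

transitive

Reflexive: no — 2 is not related to itself.
Serial: no — 2 has no R-successor.
Symmetric: no — 6 R 3 but not 3 R 6.
Transitive: yes — every two-step R-path is closed by a direct edge.
Only transitive holds.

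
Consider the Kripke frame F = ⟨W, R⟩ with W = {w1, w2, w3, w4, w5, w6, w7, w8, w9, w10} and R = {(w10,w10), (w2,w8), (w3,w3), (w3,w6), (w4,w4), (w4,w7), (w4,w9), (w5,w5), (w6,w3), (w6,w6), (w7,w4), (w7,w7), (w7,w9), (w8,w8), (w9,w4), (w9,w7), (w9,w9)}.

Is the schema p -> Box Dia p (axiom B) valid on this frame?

By correspondence theory, B is valid on a frame iff R is symmetric.
Symmetric: no — w2 R w8 but not w8 R w2.

No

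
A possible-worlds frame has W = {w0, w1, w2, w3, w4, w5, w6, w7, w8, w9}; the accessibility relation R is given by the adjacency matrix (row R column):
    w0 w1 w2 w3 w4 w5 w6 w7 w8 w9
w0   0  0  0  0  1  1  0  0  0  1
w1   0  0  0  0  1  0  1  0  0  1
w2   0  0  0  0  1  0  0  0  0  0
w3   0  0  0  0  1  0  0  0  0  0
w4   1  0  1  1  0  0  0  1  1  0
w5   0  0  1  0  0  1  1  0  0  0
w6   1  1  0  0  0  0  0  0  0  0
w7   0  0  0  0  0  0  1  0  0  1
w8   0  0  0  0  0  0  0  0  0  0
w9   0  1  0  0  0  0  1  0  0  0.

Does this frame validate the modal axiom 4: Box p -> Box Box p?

No

The schema 4 characterises exactly the transitive frames.
Transitive: no — w0 R w4 and w4 R w2, but not w0 R w2.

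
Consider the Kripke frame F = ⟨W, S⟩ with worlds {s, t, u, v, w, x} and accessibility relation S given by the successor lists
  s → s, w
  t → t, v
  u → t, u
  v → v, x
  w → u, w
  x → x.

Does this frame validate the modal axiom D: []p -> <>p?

Yes

Axiom D corresponds to the accessibility relation being serial.
Serial: yes — every world has a successor (e.g. s S s).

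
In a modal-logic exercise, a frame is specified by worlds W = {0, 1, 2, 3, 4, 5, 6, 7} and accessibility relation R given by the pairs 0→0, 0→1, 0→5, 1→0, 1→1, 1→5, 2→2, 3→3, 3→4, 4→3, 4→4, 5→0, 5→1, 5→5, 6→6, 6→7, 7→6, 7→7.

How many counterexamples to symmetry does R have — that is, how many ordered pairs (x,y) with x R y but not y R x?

0

R is symmetric; there are no such tuples.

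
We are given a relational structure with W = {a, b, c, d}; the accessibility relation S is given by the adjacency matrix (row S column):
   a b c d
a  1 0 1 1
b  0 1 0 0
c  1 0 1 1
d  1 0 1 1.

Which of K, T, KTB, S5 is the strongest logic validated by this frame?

S5

Reflexive (axiom T): yes — every world is S-related to itself.
Symmetric (axiom B): yes — every pair in S has its reverse in S.
Euclidean (axiom 5): yes — any two successors of a common world are S-related.
So F validates K, T, KTB, S5. The strongest is S5.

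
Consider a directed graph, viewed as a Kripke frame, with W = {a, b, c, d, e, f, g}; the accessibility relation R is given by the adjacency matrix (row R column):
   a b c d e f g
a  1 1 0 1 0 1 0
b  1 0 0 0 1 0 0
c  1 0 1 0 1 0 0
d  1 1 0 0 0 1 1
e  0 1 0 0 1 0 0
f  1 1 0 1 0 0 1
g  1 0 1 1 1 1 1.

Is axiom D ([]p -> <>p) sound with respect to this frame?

The schema D characterises exactly the serial frames.
Serial: yes — every world has a successor (e.g. a R a).

Yes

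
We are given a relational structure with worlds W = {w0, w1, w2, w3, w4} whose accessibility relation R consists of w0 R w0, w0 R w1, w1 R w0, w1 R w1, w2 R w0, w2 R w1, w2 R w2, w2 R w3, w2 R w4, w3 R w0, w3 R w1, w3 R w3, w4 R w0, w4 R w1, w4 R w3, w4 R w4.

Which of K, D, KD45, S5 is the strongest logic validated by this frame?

Serial (axiom D): yes — every world has a successor (e.g. w0 R w0).
Euclidean (axiom 5): no — w2 R w0 and w2 R w3, but not w0 R w3.
Transitive (axiom 4): yes — every two-step R-path is closed by a direct edge.
Reflexive (axiom T): yes — every world is R-related to itself.
So F validates K, D; KD45 would additionally require R to be Euclidean. The strongest is D.

D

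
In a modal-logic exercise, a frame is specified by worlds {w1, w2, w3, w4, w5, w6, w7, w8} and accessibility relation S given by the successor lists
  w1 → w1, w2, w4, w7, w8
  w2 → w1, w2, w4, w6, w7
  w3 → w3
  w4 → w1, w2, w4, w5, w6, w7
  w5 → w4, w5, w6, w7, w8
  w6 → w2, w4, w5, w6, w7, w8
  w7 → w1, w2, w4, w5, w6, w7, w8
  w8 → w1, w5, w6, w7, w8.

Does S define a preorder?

No

Reflexive: yes — every world is S-related to itself.
Transitive: no — w1 S w2 and w2 S w6, but not w1 S w6.
So S is not a preorder.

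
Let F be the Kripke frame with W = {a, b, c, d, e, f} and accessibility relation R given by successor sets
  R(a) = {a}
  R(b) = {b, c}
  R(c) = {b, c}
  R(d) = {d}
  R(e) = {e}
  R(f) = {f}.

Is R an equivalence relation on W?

Yes

Reflexive: yes — every world is R-related to itself.
Symmetric: yes — every pair in R has its reverse in R.
Transitive: yes — every two-step R-path is closed by a direct edge.
So R is an equivalence relation.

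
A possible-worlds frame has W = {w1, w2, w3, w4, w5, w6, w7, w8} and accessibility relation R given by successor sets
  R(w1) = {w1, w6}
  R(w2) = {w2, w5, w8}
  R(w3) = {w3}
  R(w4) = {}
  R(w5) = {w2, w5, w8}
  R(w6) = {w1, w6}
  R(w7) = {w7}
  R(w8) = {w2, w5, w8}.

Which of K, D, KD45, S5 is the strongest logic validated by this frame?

Serial (axiom D): no — w4 has no R-successor.
Euclidean (axiom 5): yes — any two successors of a common world are R-related.
Transitive (axiom 4): yes — every two-step R-path is closed by a direct edge.
Reflexive (axiom T): no — w4 is not related to itself.
So F validates K; D would additionally require R to be serial. The strongest is K.

K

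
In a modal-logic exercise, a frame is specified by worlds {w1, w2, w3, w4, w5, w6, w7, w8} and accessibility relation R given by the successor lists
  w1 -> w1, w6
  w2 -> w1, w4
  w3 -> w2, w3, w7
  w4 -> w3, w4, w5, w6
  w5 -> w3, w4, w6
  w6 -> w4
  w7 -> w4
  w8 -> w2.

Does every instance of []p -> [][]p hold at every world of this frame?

Axiom 4 corresponds to the accessibility relation being transitive.
Transitive: no — w1 R w6 and w6 R w4, but not w1 R w4.

No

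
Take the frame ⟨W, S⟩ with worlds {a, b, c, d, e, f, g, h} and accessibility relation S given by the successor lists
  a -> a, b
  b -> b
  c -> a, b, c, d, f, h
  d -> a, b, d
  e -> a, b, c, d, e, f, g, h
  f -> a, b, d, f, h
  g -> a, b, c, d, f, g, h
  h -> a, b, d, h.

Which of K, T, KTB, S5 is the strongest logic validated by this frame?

T

Reflexive (axiom T): yes — every world is S-related to itself.
Symmetric (axiom B): no — a S b but not b S a.
Euclidean (axiom 5): no — c S a and c S d, but not a S d.
So F validates K, T; KTB would additionally require S to be symmetric. The strongest is T.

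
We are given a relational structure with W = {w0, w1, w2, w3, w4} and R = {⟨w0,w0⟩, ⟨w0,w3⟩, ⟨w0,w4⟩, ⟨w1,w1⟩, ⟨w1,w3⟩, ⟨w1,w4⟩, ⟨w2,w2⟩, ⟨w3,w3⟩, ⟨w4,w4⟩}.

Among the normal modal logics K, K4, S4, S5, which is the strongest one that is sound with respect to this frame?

S4

Transitive (axiom 4): yes — every two-step R-path is closed by a direct edge.
Reflexive (axiom T): yes — every world is R-related to itself.
Euclidean (axiom 5): no — w0 R w3 and w0 R w4, but not w3 R w4.
So F validates K, K4, S4; S5 would additionally require R to be Euclidean. The strongest is S4.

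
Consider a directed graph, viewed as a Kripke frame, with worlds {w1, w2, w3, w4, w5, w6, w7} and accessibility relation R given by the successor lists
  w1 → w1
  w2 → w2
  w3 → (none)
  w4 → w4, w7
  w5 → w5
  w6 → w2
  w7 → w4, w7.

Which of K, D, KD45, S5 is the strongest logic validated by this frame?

K

Serial (axiom D): no — w3 has no R-successor.
Euclidean (axiom 5): yes — any two successors of a common world are R-related.
Transitive (axiom 4): yes — every two-step R-path is closed by a direct edge.
Reflexive (axiom T): no — w3 is not related to itself.
So F validates K; D would additionally require R to be serial. The strongest is K.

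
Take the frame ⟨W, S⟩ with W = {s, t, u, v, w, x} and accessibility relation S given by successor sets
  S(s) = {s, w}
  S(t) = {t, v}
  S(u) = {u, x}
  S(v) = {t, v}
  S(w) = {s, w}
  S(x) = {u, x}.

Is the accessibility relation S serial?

Serial: yes — every world has a successor (e.g. s S s).

Yes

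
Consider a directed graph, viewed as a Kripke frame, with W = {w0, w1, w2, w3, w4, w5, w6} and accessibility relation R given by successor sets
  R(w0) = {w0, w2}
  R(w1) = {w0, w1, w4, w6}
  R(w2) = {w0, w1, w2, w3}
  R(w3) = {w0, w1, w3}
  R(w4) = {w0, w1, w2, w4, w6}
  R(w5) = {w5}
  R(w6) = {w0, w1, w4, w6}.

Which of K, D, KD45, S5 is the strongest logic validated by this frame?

Serial (axiom D): yes — every world has a successor (e.g. w0 R w0).
Euclidean (axiom 5): no — w1 R w0 and w1 R w4, but not w0 R w4.
Transitive (axiom 4): no — w0 R w2 and w2 R w1, but not w0 R w1.
Reflexive (axiom T): yes — every world is R-related to itself.
So F validates K, D; KD45 would additionally require R to be Euclidean and transitive. The strongest is D.

D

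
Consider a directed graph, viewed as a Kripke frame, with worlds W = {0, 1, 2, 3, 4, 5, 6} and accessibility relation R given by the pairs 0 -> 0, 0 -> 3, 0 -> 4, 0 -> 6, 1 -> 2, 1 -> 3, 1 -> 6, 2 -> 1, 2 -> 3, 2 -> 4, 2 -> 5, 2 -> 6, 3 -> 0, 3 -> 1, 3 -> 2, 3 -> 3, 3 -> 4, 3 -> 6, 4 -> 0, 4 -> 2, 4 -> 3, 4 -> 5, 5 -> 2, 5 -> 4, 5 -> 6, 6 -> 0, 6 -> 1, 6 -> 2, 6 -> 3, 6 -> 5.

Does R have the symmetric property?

Yes

Symmetric: yes — every pair in R has its reverse in R.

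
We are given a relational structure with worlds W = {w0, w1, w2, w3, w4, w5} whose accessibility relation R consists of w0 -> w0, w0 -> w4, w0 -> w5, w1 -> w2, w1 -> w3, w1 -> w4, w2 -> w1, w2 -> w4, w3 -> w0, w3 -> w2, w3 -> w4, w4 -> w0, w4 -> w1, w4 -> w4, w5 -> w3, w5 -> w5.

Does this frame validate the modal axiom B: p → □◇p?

The schema B characterises exactly the symmetric frames.
Symmetric: no — w0 R w5 but not w5 R w0.

No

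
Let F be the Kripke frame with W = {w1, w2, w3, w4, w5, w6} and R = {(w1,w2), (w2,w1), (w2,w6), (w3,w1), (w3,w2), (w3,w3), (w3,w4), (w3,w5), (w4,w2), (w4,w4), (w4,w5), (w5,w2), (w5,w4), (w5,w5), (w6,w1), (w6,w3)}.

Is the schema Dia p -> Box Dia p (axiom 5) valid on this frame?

No

The schema 5 characterises exactly the Euclidean frames.
Euclidean: no — w2 R w1 and w2 R w6, but not w1 R w6.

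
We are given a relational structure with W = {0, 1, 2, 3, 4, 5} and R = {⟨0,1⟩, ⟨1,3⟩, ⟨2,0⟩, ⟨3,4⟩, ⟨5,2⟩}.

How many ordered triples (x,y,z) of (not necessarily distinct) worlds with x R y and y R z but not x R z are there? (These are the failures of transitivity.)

4

Enumerating: (0,1,3), (1,3,4), (2,0,1), (5,2,0).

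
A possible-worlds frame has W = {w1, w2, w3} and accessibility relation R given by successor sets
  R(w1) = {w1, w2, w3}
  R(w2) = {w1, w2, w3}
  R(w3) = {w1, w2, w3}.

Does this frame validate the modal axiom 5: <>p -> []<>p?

Axiom 5 corresponds to the accessibility relation being Euclidean.
Euclidean: yes — any two successors of a common world are R-related.

Yes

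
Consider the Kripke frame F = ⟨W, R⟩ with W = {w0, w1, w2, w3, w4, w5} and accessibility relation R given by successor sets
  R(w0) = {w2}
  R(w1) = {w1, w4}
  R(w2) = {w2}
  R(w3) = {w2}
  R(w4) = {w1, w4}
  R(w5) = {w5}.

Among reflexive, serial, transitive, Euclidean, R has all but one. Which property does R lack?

Reflexive: no — w0 is not related to itself.
Serial: yes — every world has a successor (e.g. w0 R w2).
Transitive: yes — every two-step R-path is closed by a direct edge.
Euclidean: yes — any two successors of a common world are R-related.
Only reflexive fails.

reflexive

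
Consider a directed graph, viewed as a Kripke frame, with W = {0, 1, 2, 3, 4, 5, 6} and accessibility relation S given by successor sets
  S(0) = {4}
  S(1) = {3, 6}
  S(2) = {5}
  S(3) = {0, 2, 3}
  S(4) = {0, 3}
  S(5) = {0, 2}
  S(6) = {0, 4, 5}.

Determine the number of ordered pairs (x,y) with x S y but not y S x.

Enumerating: (1,3), (1,6), (3,0), (3,2), (4,3), (5,0), (6,0), (6,4), (6,5).

9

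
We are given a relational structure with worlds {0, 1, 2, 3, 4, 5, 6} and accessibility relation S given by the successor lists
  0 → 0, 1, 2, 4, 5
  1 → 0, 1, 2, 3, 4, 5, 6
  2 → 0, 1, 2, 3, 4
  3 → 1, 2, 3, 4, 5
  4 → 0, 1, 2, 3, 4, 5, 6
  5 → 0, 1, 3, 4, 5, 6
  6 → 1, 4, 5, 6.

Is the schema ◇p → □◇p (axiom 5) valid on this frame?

By correspondence theory, 5 is valid on a frame iff S is Euclidean.
Euclidean: no — 0 S 2 and 0 S 5, but not 2 S 5.

No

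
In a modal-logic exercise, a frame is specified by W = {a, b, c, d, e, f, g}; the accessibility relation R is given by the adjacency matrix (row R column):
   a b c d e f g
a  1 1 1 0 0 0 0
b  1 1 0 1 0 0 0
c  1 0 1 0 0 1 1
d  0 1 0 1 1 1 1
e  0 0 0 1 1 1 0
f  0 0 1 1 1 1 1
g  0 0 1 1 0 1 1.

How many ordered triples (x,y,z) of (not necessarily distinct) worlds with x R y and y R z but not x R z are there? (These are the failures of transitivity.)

24

Enumerating: (a,b,d), (a,c,f), (a,c,g), (b,a,c), (b,d,e), (b,d,f), (b,d,g), (c,a,b), (c,f,d), (c,f,e), (c,g,d), (d,b,a), … and 12 more.
Total: 24.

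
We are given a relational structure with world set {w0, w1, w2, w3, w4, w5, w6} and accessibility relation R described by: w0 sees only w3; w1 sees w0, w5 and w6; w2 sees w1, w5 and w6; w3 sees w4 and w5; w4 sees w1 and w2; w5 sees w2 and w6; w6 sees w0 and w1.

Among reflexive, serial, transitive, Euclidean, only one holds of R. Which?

serial

Reflexive: no — w0 is not related to itself.
Serial: yes — every world has a successor (e.g. w0 R w3).
Transitive: no — w0 R w3 and w3 R w4, but not w0 R w4.
Euclidean: no — w1 R w0 and w1 R w5, but not w0 R w5.
Only serial holds.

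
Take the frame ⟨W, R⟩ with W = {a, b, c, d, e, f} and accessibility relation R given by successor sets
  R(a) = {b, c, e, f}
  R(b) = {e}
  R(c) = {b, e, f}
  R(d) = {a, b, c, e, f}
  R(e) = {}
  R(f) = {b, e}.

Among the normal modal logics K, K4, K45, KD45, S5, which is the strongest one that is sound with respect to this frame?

K4

Transitive (axiom 4): yes — every two-step R-path is closed by a direct edge.
Euclidean (axiom 5): no — a R b and a R c, but not b R c.
Serial (axiom D): no — e has no R-successor.
Reflexive (axiom T): no — a is not related to itself.
So F validates K, K4; K45 would additionally require R to be Euclidean. The strongest is K4.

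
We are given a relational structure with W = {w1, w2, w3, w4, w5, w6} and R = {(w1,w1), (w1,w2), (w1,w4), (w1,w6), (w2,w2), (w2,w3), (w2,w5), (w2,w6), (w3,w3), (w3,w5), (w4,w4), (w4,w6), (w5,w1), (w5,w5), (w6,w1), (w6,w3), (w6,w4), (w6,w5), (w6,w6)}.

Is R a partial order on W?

No

Reflexive: yes — every world is R-related to itself.
Transitive: no — w1 R w2 and w2 R w3, but not w1 R w3.
Antisymmetric: no — w1 R w6 and w6 R w1 with w1 ≠ w6.
So R is not a partial order.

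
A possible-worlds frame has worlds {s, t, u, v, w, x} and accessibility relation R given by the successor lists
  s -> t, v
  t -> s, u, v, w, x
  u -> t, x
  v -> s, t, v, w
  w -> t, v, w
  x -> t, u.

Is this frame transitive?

Transitive: no — s R t and t R u, but not s R u.

No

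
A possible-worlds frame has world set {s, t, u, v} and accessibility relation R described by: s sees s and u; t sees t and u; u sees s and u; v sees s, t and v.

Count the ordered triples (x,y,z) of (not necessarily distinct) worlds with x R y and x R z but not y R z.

5

Enumerating: (t,u,t), (v,s,t), (v,s,v), (v,t,s), (v,t,v).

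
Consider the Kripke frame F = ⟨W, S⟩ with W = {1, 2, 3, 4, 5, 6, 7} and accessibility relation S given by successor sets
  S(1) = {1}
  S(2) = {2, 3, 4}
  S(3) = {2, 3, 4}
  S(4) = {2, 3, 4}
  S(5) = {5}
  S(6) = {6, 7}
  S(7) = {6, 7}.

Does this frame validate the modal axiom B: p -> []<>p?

Axiom B corresponds to the accessibility relation being symmetric.
Symmetric: yes — every pair in S has its reverse in S.

Yes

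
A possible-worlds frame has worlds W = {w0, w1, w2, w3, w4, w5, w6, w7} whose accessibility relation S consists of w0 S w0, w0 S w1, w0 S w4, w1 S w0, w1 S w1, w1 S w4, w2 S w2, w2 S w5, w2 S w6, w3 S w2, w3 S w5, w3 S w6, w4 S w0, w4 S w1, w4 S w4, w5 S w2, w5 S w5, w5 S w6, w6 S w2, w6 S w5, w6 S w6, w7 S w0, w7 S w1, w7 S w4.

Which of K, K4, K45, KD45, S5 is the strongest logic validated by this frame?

KD45

Transitive (axiom 4): yes — every two-step S-path is closed by a direct edge.
Euclidean (axiom 5): yes — any two successors of a common world are S-related.
Serial (axiom D): yes — every world has a successor (e.g. w0 S w0).
Reflexive (axiom T): no — w3 is not related to itself.
So F validates K, K4, K45, KD45; S5 would additionally require S to be reflexive. The strongest is KD45.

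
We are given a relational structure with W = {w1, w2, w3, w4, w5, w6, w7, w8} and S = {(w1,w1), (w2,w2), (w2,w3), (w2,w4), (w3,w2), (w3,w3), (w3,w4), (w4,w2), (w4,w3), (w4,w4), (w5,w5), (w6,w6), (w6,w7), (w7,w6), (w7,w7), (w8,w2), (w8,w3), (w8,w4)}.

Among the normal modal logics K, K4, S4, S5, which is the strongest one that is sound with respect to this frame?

K4

Transitive (axiom 4): yes — every two-step S-path is closed by a direct edge.
Reflexive (axiom T): no — w8 is not related to itself.
Euclidean (axiom 5): yes — any two successors of a common world are S-related.
So F validates K, K4; S4 would additionally require S to be reflexive. The strongest is K4.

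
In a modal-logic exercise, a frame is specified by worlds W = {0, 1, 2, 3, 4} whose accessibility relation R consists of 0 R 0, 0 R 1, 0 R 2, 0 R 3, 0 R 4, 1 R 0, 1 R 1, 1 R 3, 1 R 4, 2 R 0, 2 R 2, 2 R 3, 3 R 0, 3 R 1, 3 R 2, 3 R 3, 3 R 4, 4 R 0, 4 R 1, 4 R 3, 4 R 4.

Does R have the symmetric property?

Yes

Symmetric: yes — every pair in R has its reverse in R.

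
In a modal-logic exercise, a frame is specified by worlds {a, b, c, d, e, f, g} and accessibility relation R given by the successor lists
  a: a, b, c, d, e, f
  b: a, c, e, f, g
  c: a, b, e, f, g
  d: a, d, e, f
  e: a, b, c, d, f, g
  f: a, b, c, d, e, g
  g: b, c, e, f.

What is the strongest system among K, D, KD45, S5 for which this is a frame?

Serial (axiom D): yes — every world has a successor (e.g. a R a).
Euclidean (axiom 5): no — a R b and a R d, but not b R d.
Transitive (axiom 4): no — a R b and b R g, but not a R g.
Reflexive (axiom T): no — b is not related to itself.
So F validates K, D; KD45 would additionally require R to be Euclidean and transitive. The strongest is D.

D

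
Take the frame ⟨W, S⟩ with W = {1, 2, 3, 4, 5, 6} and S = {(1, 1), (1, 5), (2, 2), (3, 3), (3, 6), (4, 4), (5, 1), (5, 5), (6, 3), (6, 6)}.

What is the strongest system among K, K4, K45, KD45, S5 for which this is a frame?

Transitive (axiom 4): yes — every two-step S-path is closed by a direct edge.
Euclidean (axiom 5): yes — any two successors of a common world are S-related.
Serial (axiom D): yes — every world has a successor (e.g. 1 S 1).
Reflexive (axiom T): yes — every world is S-related to itself.
So F validates K, K4, K45, KD45, S5. The strongest is S5.

S5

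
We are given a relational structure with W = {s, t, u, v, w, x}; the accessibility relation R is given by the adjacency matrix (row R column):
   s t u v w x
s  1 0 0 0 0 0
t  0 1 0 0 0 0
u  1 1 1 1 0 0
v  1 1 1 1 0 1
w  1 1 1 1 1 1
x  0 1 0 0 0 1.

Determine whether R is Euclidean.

No

Euclidean: no — u R s and u R t, but not s R t.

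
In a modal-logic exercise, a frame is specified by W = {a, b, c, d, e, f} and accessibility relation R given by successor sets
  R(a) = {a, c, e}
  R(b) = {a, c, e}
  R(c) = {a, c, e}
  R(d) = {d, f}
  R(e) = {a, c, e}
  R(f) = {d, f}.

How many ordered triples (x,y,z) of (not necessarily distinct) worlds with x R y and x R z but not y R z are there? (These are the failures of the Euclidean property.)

0

R is Euclidean; there are no such tuples.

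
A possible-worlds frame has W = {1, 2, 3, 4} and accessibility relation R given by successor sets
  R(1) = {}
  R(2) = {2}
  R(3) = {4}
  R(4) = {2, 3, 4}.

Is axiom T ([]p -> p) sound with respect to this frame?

No

The schema T characterises exactly the reflexive frames.
Reflexive: no — 1 is not related to itself.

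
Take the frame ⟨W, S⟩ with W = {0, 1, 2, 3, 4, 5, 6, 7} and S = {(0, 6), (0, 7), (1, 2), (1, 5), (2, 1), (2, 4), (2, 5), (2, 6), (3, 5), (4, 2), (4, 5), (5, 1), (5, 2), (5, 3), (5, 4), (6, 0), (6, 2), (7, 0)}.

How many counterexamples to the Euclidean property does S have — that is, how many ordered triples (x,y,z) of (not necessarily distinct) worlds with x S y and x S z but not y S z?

Enumerating: (0,6,6), (0,6,7), (0,7,6), (0,7,7), (1,2,2), (1,5,5), (2,1,1), (2,1,4), (2,1,6), (2,4,1), (2,4,4), (2,4,6), … and 26 more.
Total: 38.

38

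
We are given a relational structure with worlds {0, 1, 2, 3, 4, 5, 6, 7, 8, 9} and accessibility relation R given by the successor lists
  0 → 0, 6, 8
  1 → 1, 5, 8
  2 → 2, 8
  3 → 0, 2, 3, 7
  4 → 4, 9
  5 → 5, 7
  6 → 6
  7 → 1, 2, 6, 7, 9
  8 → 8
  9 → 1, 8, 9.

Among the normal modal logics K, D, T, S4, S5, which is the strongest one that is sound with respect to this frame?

T

Serial (axiom D): yes — every world has a successor (e.g. 0 R 0).
Reflexive (axiom T): yes — every world is R-related to itself.
Transitive (axiom 4): no — 1 R 5 and 5 R 7, but not 1 R 7.
Euclidean (axiom 5): no — 0 R 6 and 0 R 8, but not 6 R 8.
So F validates K, D, T; S4 would additionally require R to be transitive. The strongest is T.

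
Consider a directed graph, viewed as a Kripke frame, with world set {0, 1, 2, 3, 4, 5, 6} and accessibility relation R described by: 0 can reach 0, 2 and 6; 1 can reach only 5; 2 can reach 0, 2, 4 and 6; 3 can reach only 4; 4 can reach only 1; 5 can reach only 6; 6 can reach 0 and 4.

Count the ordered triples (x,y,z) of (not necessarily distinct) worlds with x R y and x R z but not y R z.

16

Enumerating: (0,6,2), (0,6,6), (1,5,5), (2,0,4), (2,4,0), (2,4,2), (2,4,4), (2,4,6), (2,6,2), (2,6,6), (3,4,4), (4,1,1), (5,6,6), (6,0,4), (6,4,0), (6,4,4).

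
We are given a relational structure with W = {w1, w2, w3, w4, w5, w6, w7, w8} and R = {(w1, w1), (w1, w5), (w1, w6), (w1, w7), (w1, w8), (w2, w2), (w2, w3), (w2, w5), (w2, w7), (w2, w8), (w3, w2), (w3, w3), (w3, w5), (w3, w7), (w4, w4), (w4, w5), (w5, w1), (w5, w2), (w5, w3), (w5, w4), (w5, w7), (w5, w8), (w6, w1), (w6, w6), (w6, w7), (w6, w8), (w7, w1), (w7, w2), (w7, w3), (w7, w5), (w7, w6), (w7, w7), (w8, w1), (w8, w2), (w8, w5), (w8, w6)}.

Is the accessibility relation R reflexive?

No

Reflexive: no — w5 is not related to itself.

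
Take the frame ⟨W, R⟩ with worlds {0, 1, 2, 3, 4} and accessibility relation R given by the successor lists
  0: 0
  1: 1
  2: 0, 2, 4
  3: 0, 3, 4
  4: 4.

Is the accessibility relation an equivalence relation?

No

Reflexive: yes — every world is R-related to itself.
Symmetric: no — 2 R 0 but not 0 R 2.
Transitive: yes — every two-step R-path is closed by a direct edge.
So R is not an equivalence relation.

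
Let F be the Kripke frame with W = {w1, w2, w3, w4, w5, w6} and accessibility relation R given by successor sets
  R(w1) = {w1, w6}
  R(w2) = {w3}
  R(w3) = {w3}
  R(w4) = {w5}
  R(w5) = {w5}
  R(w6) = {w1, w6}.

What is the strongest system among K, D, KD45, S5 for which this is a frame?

Serial (axiom D): yes — every world has a successor (e.g. w1 R w1).
Euclidean (axiom 5): yes — any two successors of a common world are R-related.
Transitive (axiom 4): yes — every two-step R-path is closed by a direct edge.
Reflexive (axiom T): no — w2 is not related to itself.
So F validates K, D, KD45; S5 would additionally require R to be reflexive. The strongest is KD45.

KD45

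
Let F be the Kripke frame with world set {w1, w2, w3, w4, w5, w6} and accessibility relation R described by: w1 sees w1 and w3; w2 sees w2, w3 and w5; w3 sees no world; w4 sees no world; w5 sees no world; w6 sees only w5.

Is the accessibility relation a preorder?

No

Reflexive: no — w3 is not related to itself.
Transitive: yes — every two-step R-path is closed by a direct edge.
So R is not a preorder.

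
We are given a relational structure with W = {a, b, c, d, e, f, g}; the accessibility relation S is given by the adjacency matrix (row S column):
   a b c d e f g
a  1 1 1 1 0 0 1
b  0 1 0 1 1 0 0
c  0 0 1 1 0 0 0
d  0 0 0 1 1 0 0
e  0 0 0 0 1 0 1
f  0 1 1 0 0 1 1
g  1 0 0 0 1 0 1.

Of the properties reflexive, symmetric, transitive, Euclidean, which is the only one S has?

Reflexive: yes — every world is S-related to itself.
Symmetric: no — a S b but not b S a.
Transitive: no — a S b and b S e, but not a S e.
Euclidean: no — a S b and a S c, but not b S c.
Only reflexive holds.

reflexive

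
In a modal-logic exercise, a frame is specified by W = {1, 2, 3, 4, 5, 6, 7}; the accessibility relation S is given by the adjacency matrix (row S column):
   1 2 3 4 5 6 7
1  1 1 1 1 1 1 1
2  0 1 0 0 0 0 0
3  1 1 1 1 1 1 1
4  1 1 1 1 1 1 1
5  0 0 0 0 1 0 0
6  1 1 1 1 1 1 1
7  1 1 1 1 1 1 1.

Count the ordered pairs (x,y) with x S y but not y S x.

10

Enumerating: (1,2), (1,5), (3,2), (3,5), (4,2), (4,5), (6,2), (6,5), (7,2), (7,5).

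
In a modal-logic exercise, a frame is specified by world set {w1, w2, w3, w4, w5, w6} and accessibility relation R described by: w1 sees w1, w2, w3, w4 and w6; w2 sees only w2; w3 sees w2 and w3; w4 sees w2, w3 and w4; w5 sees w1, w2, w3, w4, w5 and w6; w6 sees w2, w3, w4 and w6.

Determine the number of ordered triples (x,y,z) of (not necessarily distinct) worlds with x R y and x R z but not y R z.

35

Enumerating: (w1,w2,w1), (w1,w2,w3), (w1,w2,w4), (w1,w2,w6), (w1,w3,w1), (w1,w3,w4), (w1,w3,w6), (w1,w4,w1), (w1,w4,w6), (w1,w6,w1), (w3,w2,w3), (w4,w2,w3), … and 23 more.
Total: 35.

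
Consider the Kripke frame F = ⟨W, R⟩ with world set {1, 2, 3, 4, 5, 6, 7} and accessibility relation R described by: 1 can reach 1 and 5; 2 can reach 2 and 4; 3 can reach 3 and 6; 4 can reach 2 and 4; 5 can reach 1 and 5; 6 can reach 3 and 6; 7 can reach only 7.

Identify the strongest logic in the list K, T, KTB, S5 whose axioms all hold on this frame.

Reflexive (axiom T): yes — every world is R-related to itself.
Symmetric (axiom B): yes — every pair in R has its reverse in R.
Euclidean (axiom 5): yes — any two successors of a common world are R-related.
So F validates K, T, KTB, S5. The strongest is S5.

S5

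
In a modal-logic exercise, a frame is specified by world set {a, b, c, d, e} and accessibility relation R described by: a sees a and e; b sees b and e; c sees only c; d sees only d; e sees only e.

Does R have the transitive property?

Transitive: yes — every two-step R-path is closed by a direct edge.

Yes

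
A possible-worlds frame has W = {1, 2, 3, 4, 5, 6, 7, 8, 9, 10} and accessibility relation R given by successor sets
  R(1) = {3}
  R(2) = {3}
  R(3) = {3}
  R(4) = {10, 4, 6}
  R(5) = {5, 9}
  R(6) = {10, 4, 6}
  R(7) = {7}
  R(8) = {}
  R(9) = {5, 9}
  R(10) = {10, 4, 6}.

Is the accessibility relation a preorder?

No

Reflexive: no — 1 is not related to itself.
Transitive: yes — every two-step R-path is closed by a direct edge.
So R is not a preorder.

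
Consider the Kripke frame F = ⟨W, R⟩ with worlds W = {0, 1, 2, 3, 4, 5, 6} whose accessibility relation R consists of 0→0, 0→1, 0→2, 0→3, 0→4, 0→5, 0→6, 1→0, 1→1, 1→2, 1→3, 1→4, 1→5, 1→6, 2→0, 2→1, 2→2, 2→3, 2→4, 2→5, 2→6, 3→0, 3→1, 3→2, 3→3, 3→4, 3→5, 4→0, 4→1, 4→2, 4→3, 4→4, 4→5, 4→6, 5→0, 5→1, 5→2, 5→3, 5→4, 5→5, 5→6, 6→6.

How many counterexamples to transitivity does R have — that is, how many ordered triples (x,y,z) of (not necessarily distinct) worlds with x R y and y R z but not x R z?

Enumerating: (3,0,6), (3,1,6), (3,2,6), (3,4,6), (3,5,6).

5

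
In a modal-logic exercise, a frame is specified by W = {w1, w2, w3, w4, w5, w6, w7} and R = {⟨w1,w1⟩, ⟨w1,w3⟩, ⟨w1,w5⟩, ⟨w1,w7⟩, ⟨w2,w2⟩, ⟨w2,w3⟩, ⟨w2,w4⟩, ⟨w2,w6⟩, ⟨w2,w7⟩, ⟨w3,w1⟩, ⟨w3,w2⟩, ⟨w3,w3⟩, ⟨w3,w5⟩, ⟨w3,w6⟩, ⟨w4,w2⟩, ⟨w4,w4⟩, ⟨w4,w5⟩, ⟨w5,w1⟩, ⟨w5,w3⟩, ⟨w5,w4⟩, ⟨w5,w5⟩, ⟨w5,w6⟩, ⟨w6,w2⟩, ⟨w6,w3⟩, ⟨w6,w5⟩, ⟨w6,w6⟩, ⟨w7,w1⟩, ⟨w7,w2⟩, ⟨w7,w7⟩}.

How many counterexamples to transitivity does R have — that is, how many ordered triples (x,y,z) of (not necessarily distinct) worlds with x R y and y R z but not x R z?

34

Enumerating: (w1,w3,w2), (w1,w3,w6), (w1,w5,w4), (w1,w5,w6), (w1,w7,w2), (w2,w3,w1), (w2,w3,w5), (w2,w4,w5), (w2,w6,w5), (w2,w7,w1), (w3,w1,w7), (w3,w2,w4), … and 22 more.
Total: 34.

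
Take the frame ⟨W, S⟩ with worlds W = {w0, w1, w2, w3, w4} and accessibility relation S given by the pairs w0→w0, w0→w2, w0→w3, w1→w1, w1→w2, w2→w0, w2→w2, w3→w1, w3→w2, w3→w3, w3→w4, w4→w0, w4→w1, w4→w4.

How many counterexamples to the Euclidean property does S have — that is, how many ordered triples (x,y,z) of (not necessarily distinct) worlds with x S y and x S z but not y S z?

Enumerating: (w0,w2,w3), (w0,w3,w0), (w1,w2,w1), (w3,w1,w3), (w3,w1,w4), (w3,w2,w1), (w3,w2,w3), (w3,w2,w4), (w3,w4,w2), (w3,w4,w3), (w4,w0,w1), (w4,w0,w4), (w4,w1,w0), (w4,w1,w4).

14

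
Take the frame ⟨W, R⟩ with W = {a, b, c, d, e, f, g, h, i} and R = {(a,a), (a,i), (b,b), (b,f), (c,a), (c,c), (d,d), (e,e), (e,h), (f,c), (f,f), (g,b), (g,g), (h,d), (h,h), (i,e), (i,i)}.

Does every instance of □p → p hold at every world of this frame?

Yes

By correspondence theory, T is valid on a frame iff R is reflexive.
Reflexive: yes — every world is R-related to itself.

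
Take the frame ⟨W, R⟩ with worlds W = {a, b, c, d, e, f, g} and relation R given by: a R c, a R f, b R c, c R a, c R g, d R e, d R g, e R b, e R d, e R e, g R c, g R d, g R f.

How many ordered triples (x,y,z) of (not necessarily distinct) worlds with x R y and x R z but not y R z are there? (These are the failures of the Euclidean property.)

26

Enumerating: (a,c,c), (a,c,f), (a,f,c), (a,f,f), (b,c,c), (c,a,a), (c,a,g), (c,g,a), (c,g,g), (d,e,g), (d,g,e), (d,g,g), … and 14 more.
Total: 26.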